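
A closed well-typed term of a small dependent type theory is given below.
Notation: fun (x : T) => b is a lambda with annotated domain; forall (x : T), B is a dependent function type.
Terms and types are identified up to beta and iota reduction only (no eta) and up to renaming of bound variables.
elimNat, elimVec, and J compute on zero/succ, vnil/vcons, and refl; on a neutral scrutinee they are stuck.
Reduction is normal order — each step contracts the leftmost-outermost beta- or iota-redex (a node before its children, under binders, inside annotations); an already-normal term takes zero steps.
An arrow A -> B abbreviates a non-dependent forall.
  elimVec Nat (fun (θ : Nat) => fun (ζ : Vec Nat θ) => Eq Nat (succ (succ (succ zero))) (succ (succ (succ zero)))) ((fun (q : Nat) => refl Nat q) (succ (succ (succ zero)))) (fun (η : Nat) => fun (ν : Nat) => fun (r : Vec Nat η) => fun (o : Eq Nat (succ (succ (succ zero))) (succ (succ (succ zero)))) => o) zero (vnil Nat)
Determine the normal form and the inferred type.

reduced normal form:
  refl Nat (succ (succ (succ zero)))
inferred type:
  Eq Nat (succ (succ (succ zero))) (succ (succ (succ zero)))
observation: contracting an elimVec iota-redex first, the term normalizes in 2 steps.


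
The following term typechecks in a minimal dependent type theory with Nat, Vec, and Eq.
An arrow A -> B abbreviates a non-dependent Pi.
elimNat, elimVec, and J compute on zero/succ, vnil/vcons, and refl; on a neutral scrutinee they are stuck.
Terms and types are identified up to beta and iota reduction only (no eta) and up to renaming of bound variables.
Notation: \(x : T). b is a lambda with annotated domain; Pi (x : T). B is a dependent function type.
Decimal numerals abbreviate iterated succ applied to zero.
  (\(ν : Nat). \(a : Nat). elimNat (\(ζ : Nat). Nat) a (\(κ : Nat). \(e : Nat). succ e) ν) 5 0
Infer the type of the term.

inferred type:
  Nat


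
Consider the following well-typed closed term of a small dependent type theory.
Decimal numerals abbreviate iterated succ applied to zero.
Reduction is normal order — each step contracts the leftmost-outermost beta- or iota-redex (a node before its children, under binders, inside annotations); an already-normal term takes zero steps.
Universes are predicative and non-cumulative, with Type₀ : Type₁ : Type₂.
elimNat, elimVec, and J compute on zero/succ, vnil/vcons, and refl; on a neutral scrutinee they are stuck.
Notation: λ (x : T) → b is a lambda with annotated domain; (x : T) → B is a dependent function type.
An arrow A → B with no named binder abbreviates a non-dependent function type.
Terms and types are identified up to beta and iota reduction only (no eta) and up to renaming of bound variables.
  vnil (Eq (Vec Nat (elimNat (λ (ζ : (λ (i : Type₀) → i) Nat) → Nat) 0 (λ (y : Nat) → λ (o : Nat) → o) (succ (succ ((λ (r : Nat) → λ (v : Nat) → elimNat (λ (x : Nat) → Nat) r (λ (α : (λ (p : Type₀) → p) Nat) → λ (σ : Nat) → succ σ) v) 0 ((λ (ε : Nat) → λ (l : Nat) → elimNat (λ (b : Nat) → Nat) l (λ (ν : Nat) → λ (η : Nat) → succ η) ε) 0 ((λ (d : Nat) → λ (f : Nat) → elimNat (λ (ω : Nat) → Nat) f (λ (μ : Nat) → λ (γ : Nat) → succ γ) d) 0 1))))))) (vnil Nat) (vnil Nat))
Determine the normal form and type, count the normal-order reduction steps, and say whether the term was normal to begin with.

reduced normal form:
  vnil (Eq (Vec Nat 0) (vnil Nat) (vnil Nat))
inferred type:
  Vec (Eq (Vec Nat 0) (vnil Nat) (vnil Nat)) 0
steps to reach normal form (normal order): 24
started in normal form: no
first redex: an elimNat iota-redex


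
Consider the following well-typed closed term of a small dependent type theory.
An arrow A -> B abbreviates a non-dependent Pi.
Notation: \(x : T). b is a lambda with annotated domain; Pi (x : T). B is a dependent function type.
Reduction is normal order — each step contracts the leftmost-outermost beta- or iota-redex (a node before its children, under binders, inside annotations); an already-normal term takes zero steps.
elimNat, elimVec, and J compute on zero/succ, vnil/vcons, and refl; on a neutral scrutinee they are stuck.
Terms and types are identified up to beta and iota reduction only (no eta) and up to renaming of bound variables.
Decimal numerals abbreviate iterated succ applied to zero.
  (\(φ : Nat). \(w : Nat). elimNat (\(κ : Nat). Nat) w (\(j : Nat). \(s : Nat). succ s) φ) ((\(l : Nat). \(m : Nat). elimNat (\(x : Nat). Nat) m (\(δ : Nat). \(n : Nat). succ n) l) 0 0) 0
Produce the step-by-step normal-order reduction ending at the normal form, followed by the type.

normal-order reduction sequence:
  (\(φ : Nat). \(w : Nat). elimNat (\(κ : Nat). Nat) w (\(j : Nat). \(s : Nat). succ s) φ) ((\(l : Nat). \(m : Nat). elimNat (\(x : Nat). Nat) m (\(δ : Nat). \(n : Nat). succ n) l) 0 0) 0
  ~> (\(φ : Nat). elimNat (\(w : Nat). Nat) φ (\(κ : Nat). \(j : Nat). succ j) ((\(s : Nat). \(l : Nat). elimNat (\(m : Nat). Nat) l (\(x : Nat). \(δ : Nat). succ δ) s) 0 0)) 0
  ~> elimNat (\(φ : Nat). Nat) 0 (\(w : Nat). \(κ : Nat). succ κ) ((\(j : Nat). \(s : Nat). elimNat (\(l : Nat). Nat) s (\(m : Nat). \(x : Nat). succ x) j) 0 0)
  ~> elimNat (\(φ : Nat). Nat) 0 (\(w : Nat). \(κ : Nat). succ κ) ((\(j : Nat). elimNat (\(s : Nat). Nat) j (\(l : Nat). \(m : Nat). succ m) 0) 0)
  ~> elimNat (\(φ : Nat). Nat) 0 (\(w : Nat). \(κ : Nat). succ κ) (elimNat (\(j : Nat). Nat) 0 (\(s : Nat). \(l : Nat). succ l) 0)
  ~> elimNat (\(φ : Nat). Nat) 0 (\(w : Nat). \(κ : Nat). succ κ) 0
  ~> 0
inferred type:
  Nat


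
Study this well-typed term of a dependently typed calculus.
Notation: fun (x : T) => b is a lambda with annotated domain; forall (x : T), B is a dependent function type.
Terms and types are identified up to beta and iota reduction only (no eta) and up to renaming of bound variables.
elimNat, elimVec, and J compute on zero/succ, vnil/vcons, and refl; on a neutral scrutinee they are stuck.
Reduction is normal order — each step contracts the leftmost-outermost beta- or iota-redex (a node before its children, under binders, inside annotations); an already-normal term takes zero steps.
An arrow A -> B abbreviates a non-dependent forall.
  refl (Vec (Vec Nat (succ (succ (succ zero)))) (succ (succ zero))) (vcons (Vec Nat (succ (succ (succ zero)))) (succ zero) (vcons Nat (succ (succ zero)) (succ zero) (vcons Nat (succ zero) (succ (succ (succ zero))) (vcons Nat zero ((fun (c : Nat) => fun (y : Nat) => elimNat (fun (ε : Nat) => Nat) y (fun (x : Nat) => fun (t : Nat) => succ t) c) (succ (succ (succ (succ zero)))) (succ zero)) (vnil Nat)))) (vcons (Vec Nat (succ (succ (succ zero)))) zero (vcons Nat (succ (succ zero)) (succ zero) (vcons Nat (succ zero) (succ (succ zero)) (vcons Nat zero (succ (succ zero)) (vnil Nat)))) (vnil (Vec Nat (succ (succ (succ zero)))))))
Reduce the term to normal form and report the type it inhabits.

resulting normal form:
  refl (Vec (Vec Nat (succ (succ (succ zero)))) (succ (succ zero))) (vcons (Vec Nat (succ (succ (succ zero)))) (succ zero) (vcons Nat (succ (succ zero)) (succ zero) (vcons Nat (succ zero) (succ (succ (succ zero))) (vcons Nat zero (succ (succ (succ (succ (succ zero))))) (vnil Nat)))) (vcons (Vec Nat (succ (succ (succ zero)))) zero (vcons Nat (succ (succ zero)) (succ zero) (vcons Nat (succ zero) (succ (succ zero)) (vcons Nat zero (succ (succ zero)) (vnil Nat)))) (vnil (Vec Nat (succ (succ (succ zero)))))))
type:
  Eq (Vec (Vec Nat (succ (succ (succ zero)))) (succ (succ zero))) (vcons (Vec Nat (succ (succ (succ zero)))) (succ zero) (vcons Nat (succ (succ zero)) (succ zero) (vcons Nat (succ zero) (succ (succ (succ zero))) (vcons Nat zero (succ (succ (succ (succ (succ zero))))) (vnil Nat)))) (vcons (Vec Nat (succ (succ (succ zero)))) zero (vcons Nat (succ (succ zero)) (succ zero) (vcons Nat (succ zero) (succ (succ zero)) (vcons Nat zero (succ (succ zero)) (vnil Nat)))) (vnil (Vec Nat (succ (succ (succ zero))))))) (vcons (Vec Nat (succ (succ (succ zero)))) (succ zero) (vcons Nat (succ (succ zero)) (succ zero) (vcons Nat (succ zero) (succ (succ (succ zero))) (vcons Nat zero (succ (succ (succ (succ (succ zero))))) (vnil Nat)))) (vcons (Vec Nat (succ (succ (succ zero)))) zero (vcons Nat (succ (succ zero)) (succ zero) (vcons Nat (succ zero) (succ (succ zero)) (vcons Nat zero (succ (succ zero)) (vnil Nat)))) (vnil (Vec Nat (succ (succ (succ zero)))))))
observation: contracting a beta-redex first, the term normalizes in 15 steps.


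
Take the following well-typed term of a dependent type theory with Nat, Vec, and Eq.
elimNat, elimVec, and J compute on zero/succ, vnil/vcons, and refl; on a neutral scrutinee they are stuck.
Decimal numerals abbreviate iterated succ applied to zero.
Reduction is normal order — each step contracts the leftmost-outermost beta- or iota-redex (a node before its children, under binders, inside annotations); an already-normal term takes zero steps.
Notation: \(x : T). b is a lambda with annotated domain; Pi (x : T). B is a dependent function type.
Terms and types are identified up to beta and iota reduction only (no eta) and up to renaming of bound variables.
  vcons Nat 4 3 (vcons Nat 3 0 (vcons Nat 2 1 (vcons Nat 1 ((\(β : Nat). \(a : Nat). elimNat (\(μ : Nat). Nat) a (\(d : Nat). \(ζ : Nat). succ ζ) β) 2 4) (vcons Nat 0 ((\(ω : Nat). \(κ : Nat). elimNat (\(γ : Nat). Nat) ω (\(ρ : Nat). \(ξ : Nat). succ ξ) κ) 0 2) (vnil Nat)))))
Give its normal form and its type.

normal form:
  vcons Nat 4 3 (vcons Nat 3 0 (vcons Nat 2 1 (vcons Nat 1 6 (vcons Nat 0 2 (vnil Nat)))))
the term's type:
  Vec Nat 5


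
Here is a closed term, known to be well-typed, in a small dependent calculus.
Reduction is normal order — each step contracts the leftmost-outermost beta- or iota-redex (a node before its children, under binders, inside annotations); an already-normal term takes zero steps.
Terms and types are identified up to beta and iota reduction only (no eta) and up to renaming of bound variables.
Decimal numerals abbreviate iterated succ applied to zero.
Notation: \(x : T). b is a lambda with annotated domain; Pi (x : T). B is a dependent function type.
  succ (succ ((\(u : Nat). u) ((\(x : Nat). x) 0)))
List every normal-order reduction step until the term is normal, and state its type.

reduction (normal order):
  succ (succ ((\(u : Nat). u) ((\(x : Nat). x) 0)))
  ~> succ (succ ((\(u : Nat). u) 0))
  ~> 2
type:
  Nat


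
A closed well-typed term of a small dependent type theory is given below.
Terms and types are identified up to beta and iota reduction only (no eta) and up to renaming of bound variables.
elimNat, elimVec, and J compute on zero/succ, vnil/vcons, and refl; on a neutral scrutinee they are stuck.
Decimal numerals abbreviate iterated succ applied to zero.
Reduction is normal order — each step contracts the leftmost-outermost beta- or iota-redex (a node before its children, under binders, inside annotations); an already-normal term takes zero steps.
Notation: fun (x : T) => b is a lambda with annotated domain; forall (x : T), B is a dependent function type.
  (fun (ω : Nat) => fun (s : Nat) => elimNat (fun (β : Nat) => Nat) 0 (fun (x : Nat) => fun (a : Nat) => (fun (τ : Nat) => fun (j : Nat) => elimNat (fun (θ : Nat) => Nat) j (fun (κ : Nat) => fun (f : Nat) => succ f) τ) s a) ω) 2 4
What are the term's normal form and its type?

resulting normal form:
  8
the term's type:
  Nat
observation: 39 normal-order steps normalize the term, beginning with a beta-redex.


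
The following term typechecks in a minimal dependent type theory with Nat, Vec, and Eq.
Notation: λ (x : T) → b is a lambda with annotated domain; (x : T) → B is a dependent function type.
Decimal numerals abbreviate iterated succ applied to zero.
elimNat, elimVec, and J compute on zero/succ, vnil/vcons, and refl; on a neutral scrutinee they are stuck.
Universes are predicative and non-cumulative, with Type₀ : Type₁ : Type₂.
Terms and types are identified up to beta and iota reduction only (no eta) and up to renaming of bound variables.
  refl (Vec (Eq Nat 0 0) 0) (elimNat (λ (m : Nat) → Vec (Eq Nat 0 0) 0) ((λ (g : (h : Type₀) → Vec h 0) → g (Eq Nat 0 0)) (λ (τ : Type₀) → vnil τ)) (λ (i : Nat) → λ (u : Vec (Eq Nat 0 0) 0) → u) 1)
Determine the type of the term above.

inferred type:
  Eq (Vec (Eq Nat 0 0) 0) (vnil (Eq Nat 0 0)) (vnil (Eq Nat 0 0))


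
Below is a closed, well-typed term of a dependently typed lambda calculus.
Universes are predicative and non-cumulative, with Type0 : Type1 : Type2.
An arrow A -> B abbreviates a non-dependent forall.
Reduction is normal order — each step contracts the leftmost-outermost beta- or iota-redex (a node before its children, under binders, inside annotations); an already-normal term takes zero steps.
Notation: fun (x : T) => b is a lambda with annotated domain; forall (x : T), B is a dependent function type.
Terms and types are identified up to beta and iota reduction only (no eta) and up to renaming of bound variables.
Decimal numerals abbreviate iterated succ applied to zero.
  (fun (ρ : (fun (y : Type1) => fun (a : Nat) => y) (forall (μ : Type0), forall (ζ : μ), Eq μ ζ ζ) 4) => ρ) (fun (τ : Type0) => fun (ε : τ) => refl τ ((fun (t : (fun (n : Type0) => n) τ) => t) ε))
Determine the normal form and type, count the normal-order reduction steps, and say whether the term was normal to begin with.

normal form:
  fun (ρ : Type0) => fun (y : ρ) => refl ρ y
inferred type:
  forall (ρ : Type0), forall (y : ρ), Eq ρ y y
normal-order step count: 2
already normal: no
first contracted redex: a beta-redex


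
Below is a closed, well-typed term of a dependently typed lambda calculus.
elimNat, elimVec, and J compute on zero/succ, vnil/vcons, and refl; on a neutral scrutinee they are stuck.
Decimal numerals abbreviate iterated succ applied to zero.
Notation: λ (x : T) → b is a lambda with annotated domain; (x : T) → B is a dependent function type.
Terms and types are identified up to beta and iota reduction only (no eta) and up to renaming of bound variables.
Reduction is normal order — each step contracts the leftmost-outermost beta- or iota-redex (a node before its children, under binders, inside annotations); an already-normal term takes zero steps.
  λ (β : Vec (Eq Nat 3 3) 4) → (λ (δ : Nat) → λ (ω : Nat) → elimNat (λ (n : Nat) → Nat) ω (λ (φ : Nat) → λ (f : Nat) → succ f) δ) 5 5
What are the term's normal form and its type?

reduced normal form:
  λ (β : Vec (Eq Nat 3 3) 4) → 10
type:
  (β : Vec (Eq Nat 3 3) 4) → Nat
observation: 18 normal-order steps normalize the term, beginning with a beta-redex.


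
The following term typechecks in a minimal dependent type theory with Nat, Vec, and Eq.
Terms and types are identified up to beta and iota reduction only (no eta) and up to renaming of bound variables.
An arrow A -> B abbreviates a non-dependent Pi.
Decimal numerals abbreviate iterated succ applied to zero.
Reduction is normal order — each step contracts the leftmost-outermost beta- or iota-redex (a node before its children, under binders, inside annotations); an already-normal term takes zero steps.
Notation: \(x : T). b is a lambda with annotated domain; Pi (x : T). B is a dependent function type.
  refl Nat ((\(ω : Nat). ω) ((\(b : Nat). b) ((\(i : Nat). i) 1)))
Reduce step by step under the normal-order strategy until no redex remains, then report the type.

normal-order reduction sequence:
  refl Nat ((\(ω : Nat). ω) ((\(b : Nat). b) ((\(i : Nat). i) 1)))
  ~> refl Nat ((\(ω : Nat). ω) ((\(b : Nat). b) 1))
  ~> refl Nat ((\(ω : Nat). ω) 1)
  ~> refl Nat 1
type:
  Eq Nat 1 1


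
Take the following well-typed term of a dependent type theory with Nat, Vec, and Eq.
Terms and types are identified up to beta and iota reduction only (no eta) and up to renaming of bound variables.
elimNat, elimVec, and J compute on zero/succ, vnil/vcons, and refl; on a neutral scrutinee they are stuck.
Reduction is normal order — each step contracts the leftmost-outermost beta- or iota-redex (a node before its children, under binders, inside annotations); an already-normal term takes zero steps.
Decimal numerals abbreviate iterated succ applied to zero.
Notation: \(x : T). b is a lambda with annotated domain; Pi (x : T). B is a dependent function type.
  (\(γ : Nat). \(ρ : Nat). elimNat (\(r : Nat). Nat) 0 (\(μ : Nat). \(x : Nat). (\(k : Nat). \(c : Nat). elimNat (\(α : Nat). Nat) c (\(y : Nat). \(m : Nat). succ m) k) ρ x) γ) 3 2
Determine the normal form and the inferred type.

normal form:
  6
the term's type:
  Nat
observation: the term reaches its normal form after 39 normal-order steps.


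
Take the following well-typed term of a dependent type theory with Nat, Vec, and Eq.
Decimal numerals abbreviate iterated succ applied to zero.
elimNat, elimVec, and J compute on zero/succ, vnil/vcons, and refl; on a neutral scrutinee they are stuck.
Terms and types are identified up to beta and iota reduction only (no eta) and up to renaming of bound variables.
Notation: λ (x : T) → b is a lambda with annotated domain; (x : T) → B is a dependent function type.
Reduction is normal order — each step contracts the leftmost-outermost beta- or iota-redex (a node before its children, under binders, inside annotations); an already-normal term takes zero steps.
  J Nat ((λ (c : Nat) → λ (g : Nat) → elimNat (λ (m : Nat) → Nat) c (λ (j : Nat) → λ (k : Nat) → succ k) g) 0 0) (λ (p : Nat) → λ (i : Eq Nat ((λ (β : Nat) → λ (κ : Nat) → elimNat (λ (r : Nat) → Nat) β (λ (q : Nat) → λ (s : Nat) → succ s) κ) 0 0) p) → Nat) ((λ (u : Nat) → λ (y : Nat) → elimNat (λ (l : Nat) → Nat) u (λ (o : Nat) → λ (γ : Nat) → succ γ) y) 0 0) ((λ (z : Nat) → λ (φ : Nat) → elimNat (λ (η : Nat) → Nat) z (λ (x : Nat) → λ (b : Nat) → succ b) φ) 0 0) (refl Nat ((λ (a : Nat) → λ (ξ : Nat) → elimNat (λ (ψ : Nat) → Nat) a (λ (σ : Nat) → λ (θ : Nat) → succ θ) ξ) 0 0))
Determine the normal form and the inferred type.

resulting normal form:
  0
inferred type:
  Nat
observation: normalization takes exactly 4 steps under the normal-order strategy.


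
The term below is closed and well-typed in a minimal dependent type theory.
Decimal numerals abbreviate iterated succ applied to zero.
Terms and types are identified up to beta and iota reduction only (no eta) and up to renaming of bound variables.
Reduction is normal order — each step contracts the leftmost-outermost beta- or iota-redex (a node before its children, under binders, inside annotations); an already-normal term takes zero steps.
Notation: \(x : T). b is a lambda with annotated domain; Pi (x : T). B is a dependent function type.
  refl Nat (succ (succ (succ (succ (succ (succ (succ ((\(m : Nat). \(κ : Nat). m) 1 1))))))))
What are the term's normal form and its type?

resulting normal form:
  refl Nat 8
type:
  Eq Nat 8 8
observation: the term reaches its normal form after 2 normal-order steps.


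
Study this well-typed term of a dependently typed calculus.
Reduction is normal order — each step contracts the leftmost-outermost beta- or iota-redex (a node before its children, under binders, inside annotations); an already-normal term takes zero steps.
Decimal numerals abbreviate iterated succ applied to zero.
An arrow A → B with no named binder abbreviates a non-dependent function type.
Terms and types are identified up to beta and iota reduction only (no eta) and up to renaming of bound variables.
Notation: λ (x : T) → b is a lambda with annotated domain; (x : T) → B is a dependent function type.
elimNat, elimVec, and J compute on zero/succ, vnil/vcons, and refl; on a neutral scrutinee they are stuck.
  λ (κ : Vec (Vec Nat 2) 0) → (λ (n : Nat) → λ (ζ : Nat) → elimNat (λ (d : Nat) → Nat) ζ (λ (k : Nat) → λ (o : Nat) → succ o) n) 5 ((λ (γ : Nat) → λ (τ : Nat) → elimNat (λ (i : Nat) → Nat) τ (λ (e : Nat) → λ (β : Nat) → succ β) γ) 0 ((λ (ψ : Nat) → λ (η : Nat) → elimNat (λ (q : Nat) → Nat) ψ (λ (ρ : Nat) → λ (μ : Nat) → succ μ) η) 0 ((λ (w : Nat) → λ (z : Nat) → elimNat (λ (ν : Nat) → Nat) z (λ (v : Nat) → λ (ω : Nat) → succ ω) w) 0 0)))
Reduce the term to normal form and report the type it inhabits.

normal form:
  λ (κ : Vec (Vec Nat 2) 0) → 5
the term's type:
  Vec (Vec Nat 2) 0 → Nat
observation: the leftmost-outermost redex is a beta-redex, and normalization takes 27 steps.


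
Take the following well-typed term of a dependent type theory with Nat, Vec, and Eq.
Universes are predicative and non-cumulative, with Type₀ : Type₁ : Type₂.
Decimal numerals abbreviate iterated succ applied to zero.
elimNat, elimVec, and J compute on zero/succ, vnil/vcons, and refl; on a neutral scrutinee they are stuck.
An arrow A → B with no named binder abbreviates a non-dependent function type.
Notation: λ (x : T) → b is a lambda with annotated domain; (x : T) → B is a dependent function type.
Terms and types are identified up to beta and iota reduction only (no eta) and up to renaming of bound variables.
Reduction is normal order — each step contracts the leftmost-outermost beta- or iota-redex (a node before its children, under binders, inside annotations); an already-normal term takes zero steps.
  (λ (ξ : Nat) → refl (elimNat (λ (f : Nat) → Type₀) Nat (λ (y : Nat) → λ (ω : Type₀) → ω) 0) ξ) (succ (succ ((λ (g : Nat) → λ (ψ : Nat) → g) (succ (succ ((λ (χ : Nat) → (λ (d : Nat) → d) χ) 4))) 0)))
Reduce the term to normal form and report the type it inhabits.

reduced normal form:
  refl Nat 8
the term's type:
  Eq Nat 8 8
observation: reduction starts at a beta-redex, and 6 normal-order steps reach the normal form.


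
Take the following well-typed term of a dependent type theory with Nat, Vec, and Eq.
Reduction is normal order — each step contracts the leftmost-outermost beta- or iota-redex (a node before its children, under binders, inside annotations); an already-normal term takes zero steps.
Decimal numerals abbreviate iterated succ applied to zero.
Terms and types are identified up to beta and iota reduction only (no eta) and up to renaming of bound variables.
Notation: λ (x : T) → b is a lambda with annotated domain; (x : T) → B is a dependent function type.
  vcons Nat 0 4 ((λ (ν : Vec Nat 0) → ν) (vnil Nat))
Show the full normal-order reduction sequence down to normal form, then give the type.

reduction (normal order):
  vcons Nat 0 4 ((λ (ν : Vec Nat 0) → ν) (vnil Nat))
  ~> vcons Nat 0 4 (vnil Nat)
type:
  Vec Nat 1


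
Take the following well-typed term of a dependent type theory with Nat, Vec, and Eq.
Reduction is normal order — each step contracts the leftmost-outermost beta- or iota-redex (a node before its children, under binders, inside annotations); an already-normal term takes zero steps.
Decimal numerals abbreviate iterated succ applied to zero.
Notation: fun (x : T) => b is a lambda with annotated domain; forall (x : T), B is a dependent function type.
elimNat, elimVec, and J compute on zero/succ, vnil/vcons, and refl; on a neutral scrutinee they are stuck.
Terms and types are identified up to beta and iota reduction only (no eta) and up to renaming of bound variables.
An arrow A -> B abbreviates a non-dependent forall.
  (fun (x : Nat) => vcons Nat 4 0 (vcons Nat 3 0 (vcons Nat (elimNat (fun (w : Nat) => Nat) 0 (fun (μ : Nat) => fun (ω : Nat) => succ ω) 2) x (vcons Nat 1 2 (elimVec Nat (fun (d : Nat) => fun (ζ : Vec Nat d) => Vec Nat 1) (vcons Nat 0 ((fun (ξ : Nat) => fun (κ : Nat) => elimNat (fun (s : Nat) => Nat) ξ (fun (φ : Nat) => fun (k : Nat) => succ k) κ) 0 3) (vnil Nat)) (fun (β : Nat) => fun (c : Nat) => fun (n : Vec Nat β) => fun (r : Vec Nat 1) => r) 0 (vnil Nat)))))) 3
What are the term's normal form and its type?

normal form:
  vcons Nat 4 0 (vcons Nat 3 0 (vcons Nat 2 3 (vcons Nat 1 2 (vcons Nat 0 3 (vnil Nat)))))
the term's type:
  Vec Nat 5


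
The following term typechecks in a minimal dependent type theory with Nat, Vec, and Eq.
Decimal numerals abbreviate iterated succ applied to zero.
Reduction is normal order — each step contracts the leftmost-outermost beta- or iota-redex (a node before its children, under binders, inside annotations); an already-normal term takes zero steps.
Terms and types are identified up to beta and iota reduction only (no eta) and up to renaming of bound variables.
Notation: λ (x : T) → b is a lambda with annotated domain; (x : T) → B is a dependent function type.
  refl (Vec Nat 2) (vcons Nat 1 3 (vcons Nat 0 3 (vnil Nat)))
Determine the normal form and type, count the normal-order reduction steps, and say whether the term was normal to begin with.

resulting normal form:
  refl (Vec Nat 2) (vcons Nat 1 3 (vcons Nat 0 3 (vnil Nat)))
the term's type:
  Eq (Vec Nat 2) (vcons Nat 1 3 (vcons Nat 0 3 (vnil Nat))) (vcons Nat 1 3 (vcons Nat 0 3 (vnil Nat)))
steps to reach normal form (normal order): 0
started in normal form: yes


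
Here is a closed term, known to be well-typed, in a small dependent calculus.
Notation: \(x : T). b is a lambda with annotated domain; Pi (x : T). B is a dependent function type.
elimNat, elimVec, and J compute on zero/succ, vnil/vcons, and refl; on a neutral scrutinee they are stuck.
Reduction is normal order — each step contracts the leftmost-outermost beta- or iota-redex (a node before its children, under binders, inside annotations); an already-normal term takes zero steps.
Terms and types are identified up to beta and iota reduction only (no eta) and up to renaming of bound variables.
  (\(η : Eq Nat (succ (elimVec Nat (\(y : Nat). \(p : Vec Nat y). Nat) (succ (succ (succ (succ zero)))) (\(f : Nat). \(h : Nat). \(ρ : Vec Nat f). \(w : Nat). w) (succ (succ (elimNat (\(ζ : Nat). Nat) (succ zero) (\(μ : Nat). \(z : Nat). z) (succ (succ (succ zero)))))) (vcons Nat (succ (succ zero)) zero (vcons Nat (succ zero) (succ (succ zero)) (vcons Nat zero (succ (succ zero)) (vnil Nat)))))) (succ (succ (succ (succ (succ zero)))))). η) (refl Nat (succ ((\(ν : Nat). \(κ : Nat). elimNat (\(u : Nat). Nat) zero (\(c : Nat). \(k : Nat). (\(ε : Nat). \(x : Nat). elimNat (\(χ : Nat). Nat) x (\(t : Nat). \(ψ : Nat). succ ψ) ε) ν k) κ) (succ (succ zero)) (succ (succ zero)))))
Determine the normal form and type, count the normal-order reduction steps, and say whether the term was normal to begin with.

reduced normal form:
  refl Nat (succ (succ (succ (succ (succ zero)))))
type:
  Eq Nat (succ (succ (succ (succ (succ zero))))) (succ (succ (succ (succ (succ zero)))))
steps to reach normal form (normal order): 28
already normal: no
first contracted redex: a beta-redex


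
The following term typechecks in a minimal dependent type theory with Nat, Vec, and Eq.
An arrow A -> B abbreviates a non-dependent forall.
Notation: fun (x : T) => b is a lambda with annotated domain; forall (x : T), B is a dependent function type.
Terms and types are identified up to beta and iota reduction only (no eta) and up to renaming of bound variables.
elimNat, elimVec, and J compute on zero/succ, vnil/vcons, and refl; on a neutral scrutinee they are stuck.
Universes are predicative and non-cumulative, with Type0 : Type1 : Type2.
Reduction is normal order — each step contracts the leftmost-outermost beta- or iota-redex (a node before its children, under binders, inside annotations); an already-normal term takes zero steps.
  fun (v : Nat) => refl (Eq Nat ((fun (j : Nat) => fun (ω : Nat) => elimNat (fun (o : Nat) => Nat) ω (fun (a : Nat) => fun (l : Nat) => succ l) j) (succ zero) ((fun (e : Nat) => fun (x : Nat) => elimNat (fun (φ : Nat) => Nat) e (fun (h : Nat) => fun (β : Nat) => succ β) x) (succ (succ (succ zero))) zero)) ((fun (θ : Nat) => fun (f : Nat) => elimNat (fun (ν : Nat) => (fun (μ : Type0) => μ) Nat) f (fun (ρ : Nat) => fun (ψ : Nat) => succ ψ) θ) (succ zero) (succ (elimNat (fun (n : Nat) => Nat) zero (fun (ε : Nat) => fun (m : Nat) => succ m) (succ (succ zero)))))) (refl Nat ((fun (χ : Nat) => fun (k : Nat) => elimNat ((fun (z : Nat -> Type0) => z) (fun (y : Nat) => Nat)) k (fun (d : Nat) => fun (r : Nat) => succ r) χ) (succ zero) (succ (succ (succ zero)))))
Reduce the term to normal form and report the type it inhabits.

resulting normal form:
  fun (v : Nat) => refl (Eq Nat (succ (succ (succ (succ zero)))) (succ (succ (succ (succ zero))))) (refl Nat (succ (succ (succ (succ zero)))))
the term's type:
  Nat -> Eq (Eq Nat (succ (succ (succ (succ zero)))) (succ (succ (succ (succ zero))))) (refl Nat (succ (succ (succ (succ zero))))) (refl Nat (succ (succ (succ (succ zero)))))


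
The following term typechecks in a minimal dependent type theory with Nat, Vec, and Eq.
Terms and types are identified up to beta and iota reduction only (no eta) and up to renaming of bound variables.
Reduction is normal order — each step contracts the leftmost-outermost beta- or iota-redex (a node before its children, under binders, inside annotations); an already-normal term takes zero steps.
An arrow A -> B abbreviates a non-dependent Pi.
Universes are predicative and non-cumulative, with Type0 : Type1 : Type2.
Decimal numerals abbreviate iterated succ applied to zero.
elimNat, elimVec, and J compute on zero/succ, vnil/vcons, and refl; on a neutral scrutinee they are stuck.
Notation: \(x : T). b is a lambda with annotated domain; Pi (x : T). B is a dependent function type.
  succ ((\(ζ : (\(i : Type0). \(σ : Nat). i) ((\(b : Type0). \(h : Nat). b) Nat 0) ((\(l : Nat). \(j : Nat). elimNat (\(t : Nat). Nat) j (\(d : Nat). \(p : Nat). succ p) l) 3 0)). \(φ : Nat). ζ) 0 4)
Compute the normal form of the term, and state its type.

normal form:
  1
inferred type:
  Nat
observation: 2 normal-order steps normalize the term, beginning with a beta-redex.


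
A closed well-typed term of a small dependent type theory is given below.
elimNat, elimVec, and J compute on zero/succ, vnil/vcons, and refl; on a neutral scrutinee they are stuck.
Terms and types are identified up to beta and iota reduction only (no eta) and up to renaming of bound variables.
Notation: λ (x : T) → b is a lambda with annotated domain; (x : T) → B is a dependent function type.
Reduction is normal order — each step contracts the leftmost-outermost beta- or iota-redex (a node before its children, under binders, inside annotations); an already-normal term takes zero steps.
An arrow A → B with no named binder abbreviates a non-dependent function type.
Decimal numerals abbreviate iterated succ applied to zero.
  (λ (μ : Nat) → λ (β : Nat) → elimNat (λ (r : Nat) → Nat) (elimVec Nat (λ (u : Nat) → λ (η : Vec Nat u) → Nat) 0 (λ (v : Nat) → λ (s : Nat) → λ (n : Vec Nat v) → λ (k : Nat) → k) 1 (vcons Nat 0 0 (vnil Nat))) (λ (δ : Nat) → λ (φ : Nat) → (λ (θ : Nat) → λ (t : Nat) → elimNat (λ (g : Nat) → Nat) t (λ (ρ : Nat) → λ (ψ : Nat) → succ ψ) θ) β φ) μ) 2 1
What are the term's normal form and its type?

normal form:
  2
type:
  Nat
observation: 27 normal-order steps separate the term from its normal form.


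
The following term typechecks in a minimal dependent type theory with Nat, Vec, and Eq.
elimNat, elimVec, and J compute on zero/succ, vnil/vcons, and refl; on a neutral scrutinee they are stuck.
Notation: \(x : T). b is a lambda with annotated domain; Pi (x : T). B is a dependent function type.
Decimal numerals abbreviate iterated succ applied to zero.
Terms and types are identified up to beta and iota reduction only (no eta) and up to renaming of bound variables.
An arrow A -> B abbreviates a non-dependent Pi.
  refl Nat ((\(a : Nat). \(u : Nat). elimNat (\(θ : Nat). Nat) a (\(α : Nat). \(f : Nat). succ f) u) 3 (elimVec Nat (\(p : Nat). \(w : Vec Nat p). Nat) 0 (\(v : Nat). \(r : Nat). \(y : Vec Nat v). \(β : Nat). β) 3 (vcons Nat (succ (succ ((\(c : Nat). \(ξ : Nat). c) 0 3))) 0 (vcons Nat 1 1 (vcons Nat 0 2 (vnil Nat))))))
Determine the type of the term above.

inferred type:
  Eq Nat 3 3


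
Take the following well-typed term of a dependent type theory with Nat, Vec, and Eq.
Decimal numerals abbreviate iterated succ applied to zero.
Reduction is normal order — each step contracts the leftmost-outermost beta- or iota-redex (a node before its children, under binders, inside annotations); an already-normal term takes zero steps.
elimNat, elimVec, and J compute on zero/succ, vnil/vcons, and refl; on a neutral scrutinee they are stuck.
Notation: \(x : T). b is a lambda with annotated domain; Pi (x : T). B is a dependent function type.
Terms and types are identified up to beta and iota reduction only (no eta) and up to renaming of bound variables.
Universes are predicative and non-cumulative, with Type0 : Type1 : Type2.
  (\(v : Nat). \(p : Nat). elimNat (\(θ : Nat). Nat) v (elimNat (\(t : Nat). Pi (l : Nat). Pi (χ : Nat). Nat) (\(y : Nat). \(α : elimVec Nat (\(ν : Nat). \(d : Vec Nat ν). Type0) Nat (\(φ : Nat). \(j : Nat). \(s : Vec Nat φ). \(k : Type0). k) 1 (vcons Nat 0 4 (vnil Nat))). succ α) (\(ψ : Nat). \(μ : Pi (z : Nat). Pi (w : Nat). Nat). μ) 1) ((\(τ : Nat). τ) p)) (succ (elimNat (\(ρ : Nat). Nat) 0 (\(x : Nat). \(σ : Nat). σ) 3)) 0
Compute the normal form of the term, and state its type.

normal form:
  1
the term's type:
  Nat


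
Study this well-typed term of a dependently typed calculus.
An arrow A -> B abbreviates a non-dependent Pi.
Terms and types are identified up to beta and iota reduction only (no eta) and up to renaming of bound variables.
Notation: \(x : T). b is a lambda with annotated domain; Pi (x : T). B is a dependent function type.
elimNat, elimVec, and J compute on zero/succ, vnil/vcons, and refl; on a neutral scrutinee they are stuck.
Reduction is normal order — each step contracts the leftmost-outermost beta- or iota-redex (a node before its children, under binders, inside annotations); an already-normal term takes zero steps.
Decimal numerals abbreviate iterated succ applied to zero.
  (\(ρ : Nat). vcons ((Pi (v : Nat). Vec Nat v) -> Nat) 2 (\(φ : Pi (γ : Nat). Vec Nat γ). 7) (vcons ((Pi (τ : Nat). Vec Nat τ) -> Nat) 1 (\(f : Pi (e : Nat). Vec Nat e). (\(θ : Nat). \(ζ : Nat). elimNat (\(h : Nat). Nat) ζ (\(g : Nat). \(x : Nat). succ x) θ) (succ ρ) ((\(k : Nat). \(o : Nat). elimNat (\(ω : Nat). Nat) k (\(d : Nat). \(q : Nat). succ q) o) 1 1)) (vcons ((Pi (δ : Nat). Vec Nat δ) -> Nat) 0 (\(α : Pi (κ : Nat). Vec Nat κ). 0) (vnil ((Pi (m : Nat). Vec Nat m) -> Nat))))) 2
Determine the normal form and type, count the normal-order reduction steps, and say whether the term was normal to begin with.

resulting normal form:
  vcons ((Pi (ρ : Nat). Vec Nat ρ) -> Nat) 2 (\(v : Pi (φ : Nat). Vec Nat φ). 7) (vcons ((Pi (γ : Nat). Vec Nat γ) -> Nat) 1 (\(τ : Pi (f : Nat). Vec Nat f). 5) (vcons ((Pi (e : Nat). Vec Nat e) -> Nat) 0 (\(θ : Pi (ζ : Nat). Vec Nat ζ). 0) (vnil ((Pi (h : Nat). Vec Nat h) -> Nat))))
type:
  Vec ((Pi (ρ : Nat). Vec Nat ρ) -> Nat) 3
normal-order step count: 19
started in normal form: no
first contracted redex: a beta-redex


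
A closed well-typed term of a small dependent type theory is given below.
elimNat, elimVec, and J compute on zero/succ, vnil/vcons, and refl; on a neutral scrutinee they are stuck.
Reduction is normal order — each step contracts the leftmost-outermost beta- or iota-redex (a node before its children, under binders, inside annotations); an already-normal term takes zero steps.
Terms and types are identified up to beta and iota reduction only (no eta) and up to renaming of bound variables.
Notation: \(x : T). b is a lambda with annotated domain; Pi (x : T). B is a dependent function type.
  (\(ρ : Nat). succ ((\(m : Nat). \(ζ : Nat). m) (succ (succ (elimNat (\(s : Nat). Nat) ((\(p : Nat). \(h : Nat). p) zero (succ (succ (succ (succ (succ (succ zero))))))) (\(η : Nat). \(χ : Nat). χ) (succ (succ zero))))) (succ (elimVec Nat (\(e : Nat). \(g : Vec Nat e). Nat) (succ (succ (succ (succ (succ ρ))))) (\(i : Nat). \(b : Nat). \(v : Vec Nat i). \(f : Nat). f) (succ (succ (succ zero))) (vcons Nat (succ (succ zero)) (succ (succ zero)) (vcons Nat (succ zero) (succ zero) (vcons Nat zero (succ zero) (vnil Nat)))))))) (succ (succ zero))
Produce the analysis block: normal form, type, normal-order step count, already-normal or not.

normal form:
  succ (succ (succ zero))
the term's type:
  Nat
normal-order step count: 12
already normal: no
first redex: a beta-redex


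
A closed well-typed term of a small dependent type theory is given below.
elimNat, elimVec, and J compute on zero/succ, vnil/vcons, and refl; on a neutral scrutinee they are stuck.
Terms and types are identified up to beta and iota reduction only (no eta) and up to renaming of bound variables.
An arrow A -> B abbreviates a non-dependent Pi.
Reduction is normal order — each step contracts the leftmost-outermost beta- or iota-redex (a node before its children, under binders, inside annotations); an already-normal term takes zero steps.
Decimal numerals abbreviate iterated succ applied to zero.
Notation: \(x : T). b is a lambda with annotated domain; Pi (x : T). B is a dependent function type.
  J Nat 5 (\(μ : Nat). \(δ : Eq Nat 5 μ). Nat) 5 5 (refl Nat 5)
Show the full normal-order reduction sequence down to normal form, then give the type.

reduction (normal order):
  J Nat 5 (\(μ : Nat). \(δ : Eq Nat 5 μ). Nat) 5 5 (refl Nat 5)
  ~> 5
type:
  Nat


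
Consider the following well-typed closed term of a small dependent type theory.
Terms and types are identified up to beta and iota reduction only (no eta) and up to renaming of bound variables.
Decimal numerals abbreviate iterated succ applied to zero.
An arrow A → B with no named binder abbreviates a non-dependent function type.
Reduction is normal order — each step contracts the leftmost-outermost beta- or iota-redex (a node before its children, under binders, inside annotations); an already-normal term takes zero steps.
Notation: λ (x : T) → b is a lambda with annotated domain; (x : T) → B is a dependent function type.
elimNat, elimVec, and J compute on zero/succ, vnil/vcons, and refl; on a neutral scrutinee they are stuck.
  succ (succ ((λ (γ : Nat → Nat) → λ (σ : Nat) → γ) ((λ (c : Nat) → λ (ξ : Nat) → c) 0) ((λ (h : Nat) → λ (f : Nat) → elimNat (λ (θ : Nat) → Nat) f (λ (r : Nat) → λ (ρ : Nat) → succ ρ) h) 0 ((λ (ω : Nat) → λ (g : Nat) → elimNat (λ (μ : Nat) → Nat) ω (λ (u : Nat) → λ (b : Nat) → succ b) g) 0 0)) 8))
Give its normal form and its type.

reduced normal form:
  2
the term's type:
  Nat
observation: normalization takes exactly 4 steps under the normal-order strategy.


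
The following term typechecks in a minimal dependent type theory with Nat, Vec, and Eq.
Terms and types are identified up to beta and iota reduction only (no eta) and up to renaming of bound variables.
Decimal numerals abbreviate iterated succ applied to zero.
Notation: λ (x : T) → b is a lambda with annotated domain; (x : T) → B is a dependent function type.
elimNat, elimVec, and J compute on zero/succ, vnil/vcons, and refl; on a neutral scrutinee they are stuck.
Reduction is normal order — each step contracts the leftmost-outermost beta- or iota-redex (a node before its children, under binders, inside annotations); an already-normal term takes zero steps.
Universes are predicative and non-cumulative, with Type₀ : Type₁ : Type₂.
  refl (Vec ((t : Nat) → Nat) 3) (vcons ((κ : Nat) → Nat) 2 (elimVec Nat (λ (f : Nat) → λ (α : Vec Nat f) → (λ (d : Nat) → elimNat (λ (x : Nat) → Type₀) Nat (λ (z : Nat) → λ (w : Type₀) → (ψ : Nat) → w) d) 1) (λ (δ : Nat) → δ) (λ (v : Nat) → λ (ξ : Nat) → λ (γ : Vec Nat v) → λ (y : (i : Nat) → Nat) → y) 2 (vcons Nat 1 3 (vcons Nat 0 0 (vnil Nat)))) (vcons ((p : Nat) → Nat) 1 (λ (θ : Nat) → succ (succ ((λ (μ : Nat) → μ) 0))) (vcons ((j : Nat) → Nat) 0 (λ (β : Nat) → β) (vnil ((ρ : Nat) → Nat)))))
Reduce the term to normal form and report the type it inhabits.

normal form:
  refl (Vec ((t : Nat) → Nat) 3) (vcons ((κ : Nat) → Nat) 2 (λ (f : Nat) → f) (vcons ((α : Nat) → Nat) 1 (λ (d : Nat) → 2) (vcons ((x : Nat) → Nat) 0 (λ (z : Nat) → z) (vnil ((w : Nat) → Nat)))))
the term's type:
  Eq (Vec ((t : Nat) → Nat) 3) (vcons ((κ : Nat) → Nat) 2 (λ (f : Nat) → f) (vcons ((α : Nat) → Nat) 1 (λ (d : Nat) → 2) (vcons ((x : Nat) → Nat) 0 (λ (z : Nat) → z) (vnil ((w : Nat) → Nat))))) (vcons ((ψ : Nat) → Nat) 2 (λ (δ : Nat) → δ) (vcons ((v : Nat) → Nat) 1 (λ (ξ : Nat) → 2) (vcons ((γ : Nat) → Nat) 0 (λ (y : Nat) → y) (vnil ((i : Nat) → Nat)))))
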